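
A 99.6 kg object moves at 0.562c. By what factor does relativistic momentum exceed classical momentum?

p_rel = γmv, p_class = mv
Ratio = γ = 1/√(1 - 0.562²) = 1.209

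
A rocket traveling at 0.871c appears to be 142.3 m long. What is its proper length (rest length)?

Contracted length L = 142.3 m
γ = 1/√(1 - 0.871²) = 2.035
L₀ = γL = 2.035 × 142.3 = 289.6 m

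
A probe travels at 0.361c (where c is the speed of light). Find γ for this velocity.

v/c = 0.361, so (v/c)² = 0.130321
1 - (v/c)² = 0.869679
γ = 1/√(0.869679) = 1.072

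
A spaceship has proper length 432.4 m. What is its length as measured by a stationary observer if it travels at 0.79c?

Proper length L₀ = 432.4 m
γ = 1/√(1 - 0.79²) = 1.631
L = L₀/γ = 432.4/1.631 = 265.1 m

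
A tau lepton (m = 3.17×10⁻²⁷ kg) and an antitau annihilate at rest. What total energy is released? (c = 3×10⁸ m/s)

Both particles have the same rest mass, so total mass = 2m
E = 2m·c² = 2 × 3.17×10⁻²⁷ × (3×10⁸)²
= 2 × 3.17×10⁻²⁷ × 9×10¹⁶
= 5.706×10⁻¹⁰ J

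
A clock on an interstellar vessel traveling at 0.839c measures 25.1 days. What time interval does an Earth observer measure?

Proper time Δt₀ = 25.1 days
γ = 1/√(1 - 0.839²) = 1.838
Δt = γΔt₀ = 1.838 × 25.1 = 46.13 days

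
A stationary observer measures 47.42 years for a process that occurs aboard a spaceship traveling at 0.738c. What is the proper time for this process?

Dilated time Δt = 47.42 years
γ = 1/√(1 - 0.738²) = 1.482
Δt₀ = Δt/γ = 47.42/1.482 = 32.00 years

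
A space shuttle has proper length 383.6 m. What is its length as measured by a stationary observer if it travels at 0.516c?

Proper length L₀ = 383.6 m
γ = 1/√(1 - 0.516²) = 1.1674
L = L₀/γ = 383.6/1.1674 = 328.6 m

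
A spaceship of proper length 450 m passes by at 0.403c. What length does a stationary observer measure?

Proper length L₀ = 450 m
γ = 1/√(1 - 0.403²) = 1.0927
L = L₀/γ = 450/1.0927 = 411.8 m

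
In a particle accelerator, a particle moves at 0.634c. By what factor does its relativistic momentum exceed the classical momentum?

p_rel = γmv, p_class = mv
Ratio = γ = 1/√(1 - 0.634²)
= 1/√(0.598044) = 1.293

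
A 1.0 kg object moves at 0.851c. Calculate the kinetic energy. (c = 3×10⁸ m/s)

γ = 1/√(1 - 0.851²) = 1.90416
γ - 1 = 0.90416
KE = (γ-1)mc² = 0.90416 × 1.0 × (3×10⁸)² = 8.137×10¹⁶ J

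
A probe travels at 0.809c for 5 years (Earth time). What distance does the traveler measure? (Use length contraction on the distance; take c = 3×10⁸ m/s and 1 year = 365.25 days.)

Earth distance: d = v × t = 0.809c × 5 yr = 3.8295×10¹⁶ m
γ = 1.7012
d' = d/γ = 3.8295×10¹⁶/1.7012 = 2.251×10¹⁶ m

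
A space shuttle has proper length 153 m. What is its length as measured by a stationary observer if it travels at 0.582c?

Proper length L₀ = 153 m
γ = 1/√(1 - 0.582²) = 1.230
L = L₀/γ = 153/1.230 = 124.4 m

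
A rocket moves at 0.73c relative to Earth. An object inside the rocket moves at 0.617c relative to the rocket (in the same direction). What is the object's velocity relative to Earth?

u = (u' + v)/(1 + u'v/c²)
Numerator: 0.617 + 0.73 = 1.347
Denominator: 1 + 0.45041 = 1.45041
u = 1.347/1.45041 = 0.9287c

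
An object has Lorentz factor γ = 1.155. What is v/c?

From γ = 1/√(1 - v²/c²):
1/γ² = 1/1.155² = 0.7496
v²/c² = 1 - 0.7496 = 0.2504
v/c = √(0.2504) = 0.5004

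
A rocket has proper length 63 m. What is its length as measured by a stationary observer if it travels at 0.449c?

Proper length L₀ = 63 m
γ = 1/√(1 - 0.449²) = 1.1192
L = L₀/γ = 63/1.1192 = 56.29 m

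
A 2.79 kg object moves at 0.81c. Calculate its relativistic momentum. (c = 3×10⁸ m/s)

γ = 1/√(1 - 0.81²) = 1.705
v = 0.81 × 3×10⁸ = 2.430×10⁸ m/s
p = γmv = 1.705 × 2.79 × 2.430×10⁸ = 1.156×10⁹ kg·m/s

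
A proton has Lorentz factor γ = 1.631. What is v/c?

From γ = 1/√(1 - v²/c²):
1/γ² = 1/1.631² = 0.3759
v²/c² = 1 - 0.3759 = 0.6241
v/c = √(0.6241) = 0.7900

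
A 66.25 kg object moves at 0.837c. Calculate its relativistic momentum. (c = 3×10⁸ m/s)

γ = 1/√(1 - 0.837²) = 1.8275
v = 0.837 × 3×10⁸ = 2.511×10⁸ m/s
p = γmv = 1.8275 × 66.25 × 2.511×10⁸ = 3.040×10¹⁰ kg·m/s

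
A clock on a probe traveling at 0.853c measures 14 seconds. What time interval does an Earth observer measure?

Proper time Δt₀ = 14 seconds
γ = 1/√(1 - 0.853²) = 1.916
Δt = γΔt₀ = 1.916 × 14 = 26.82 seconds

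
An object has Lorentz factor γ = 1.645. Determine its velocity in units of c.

From γ = 1/√(1 - v²/c²):
1/γ² = 1/1.645² = 0.3695
v²/c² = 1 - 0.3695 = 0.6305
v/c = √(0.6305) = 0.7940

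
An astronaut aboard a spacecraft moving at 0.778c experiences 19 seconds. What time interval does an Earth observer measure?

Proper time Δt₀ = 19 seconds
γ = 1/√(1 - 0.778²) = 1.5917
Δt = γΔt₀ = 1.5917 × 19 = 30.24 seconds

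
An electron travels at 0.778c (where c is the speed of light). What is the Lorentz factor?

v/c = 0.778, so (v/c)² = 0.605284
1 - (v/c)² = 0.394716
γ = 1/√(0.394716) = 1.592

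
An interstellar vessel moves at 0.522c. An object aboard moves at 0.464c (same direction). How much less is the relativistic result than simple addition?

Classical: u' + v = 0.464 + 0.522 = 0.986c
Relativistic: u = (0.464 + 0.522)/(1 + 0.242208) = 0.986/1.242208 = 0.7937c
Difference: 0.986 - 0.7937 = 0.1923c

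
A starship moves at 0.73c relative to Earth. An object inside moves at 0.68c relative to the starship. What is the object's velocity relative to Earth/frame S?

u = (u' + v)/(1 + u'v/c²)
Numerator: 0.68 + 0.73 = 1.41
Denominator: 1 + 0.4964 = 1.4964
u = 1.41/1.4964 = 0.9423c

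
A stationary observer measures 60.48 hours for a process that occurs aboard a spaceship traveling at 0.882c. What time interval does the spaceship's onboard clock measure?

Dilated time Δt = 60.48 hours
γ = 1/√(1 - 0.882²) = 2.122
Δt₀ = Δt/γ = 60.48/2.122 = 28.50 hours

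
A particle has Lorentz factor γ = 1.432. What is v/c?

From γ = 1/√(1 - v²/c²):
1/γ² = 1/1.432² = 0.4877
v²/c² = 1 - 0.4877 = 0.5123
v/c = √(0.5123) = 0.7158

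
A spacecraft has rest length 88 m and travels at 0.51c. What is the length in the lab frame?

Proper length L₀ = 88 m
γ = 1/√(1 - 0.51²) = 1.16255
L = L₀/γ = 88/1.16255 = 75.70 m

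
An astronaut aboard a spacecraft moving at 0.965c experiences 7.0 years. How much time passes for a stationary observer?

Proper time Δt₀ = 7.0 years
γ = 1/√(1 - 0.965²) = 3.813
Δt = γΔt₀ = 3.813 × 7.0 = 26.69 years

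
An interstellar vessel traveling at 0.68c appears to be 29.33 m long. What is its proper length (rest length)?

Contracted length L = 29.33 m
γ = 1/√(1 - 0.68²) = 1.3639
L₀ = γL = 1.3639 × 29.33 = 40.00 m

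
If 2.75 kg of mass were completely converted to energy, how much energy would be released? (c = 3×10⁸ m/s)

Using E = mc²:
c² = (3×10⁸)² = 9×10¹⁶ m²/s²
E = 2.75 × 9×10¹⁶ = 2.475×10¹⁷ J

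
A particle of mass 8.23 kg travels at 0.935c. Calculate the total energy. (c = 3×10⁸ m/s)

γ = 1/√(1 - 0.935²) = 2.820
mc² = 8.23 × (3×10⁸)² = 7.407×10¹⁷ J
E = γmc² = 2.820 × 7.407×10¹⁷ = 2.089×10¹⁸ J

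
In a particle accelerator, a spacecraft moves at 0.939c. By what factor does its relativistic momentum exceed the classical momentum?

p_rel = γmv, p_class = mv
Ratio = γ = 1/√(1 - 0.939²)
= 1/√(0.118279) = 2.908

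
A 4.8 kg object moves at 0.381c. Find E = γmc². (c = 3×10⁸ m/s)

γ = 1/√(1 - 0.381²) = 1.08158
mc² = 4.8 × (3×10⁸)² = 4.320×10¹⁷ J
E = γmc² = 1.08158 × 4.320×10¹⁷ = 4.672×10¹⁷ J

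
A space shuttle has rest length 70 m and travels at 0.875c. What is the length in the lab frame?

Proper length L₀ = 70 m
γ = 1/√(1 - 0.875²) = 2.0656
L = L₀/γ = 70/2.0656 = 33.89 m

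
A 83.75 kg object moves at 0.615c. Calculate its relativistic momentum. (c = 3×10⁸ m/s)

γ = 1/√(1 - 0.615²) = 1.2682
v = 0.615 × 3×10⁸ = 1.845×10⁸ m/s
p = γmv = 1.2682 × 83.75 × 1.845×10⁸ = 1.960×10¹⁰ kg·m/s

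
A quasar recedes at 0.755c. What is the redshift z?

β = 0.755
(1+β)/(1-β) = 1.755/0.245 = 7.163
√(7.163) = 2.676
z = 2.676 - 1 = 1.676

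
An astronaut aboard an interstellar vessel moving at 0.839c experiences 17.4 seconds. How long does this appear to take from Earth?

Proper time Δt₀ = 17.4 seconds
γ = 1/√(1 - 0.839²) = 1.838
Δt = γΔt₀ = 1.838 × 17.4 = 31.98 seconds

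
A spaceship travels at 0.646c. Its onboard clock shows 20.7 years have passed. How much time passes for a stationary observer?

Proper time Δt₀ = 20.7 years
γ = 1/√(1 - 0.646²) = 1.310
Δt = γΔt₀ = 1.310 × 20.7 = 27.12 years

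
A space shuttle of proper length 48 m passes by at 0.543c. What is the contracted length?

Proper length L₀ = 48 m
γ = 1/√(1 - 0.543²) = 1.1909
L = L₀/γ = 48/1.1909 = 40.31 m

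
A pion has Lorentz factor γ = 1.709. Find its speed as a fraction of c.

From γ = 1/√(1 - v²/c²):
1/γ² = 1/1.709² = 0.3424
v²/c² = 1 - 0.3424 = 0.6576
v/c = √(0.6576) = 0.8109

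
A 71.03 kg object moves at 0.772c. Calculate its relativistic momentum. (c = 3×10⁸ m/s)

γ = 1/√(1 - 0.772²) = 1.573
v = 0.772 × 3×10⁸ = 2.316×10⁸ m/s
p = γmv = 1.573 × 71.03 × 2.316×10⁸ = 2.588×10¹⁰ kg·m/s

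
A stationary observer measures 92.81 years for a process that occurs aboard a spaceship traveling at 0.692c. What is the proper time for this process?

Dilated time Δt = 92.81 years
γ = 1/√(1 - 0.692²) = 1.3852
Δt₀ = Δt/γ = 92.81/1.3852 = 67.00 years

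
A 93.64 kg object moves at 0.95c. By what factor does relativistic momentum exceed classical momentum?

p_rel = γmv, p_class = mv
Ratio = γ = 1/√(1 - 0.95²) = 3.203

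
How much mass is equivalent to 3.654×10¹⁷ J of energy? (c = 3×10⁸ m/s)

From E = mc², we get m = E/c²
c² = (3×10⁸)² = 9×10¹⁶ m²/s²
m = 3.654×10¹⁷ / 9×10¹⁶ = 4.060 kg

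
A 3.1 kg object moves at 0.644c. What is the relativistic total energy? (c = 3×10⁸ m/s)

γ = 1/√(1 - 0.644²) = 1.307
mc² = 3.1 × (3×10⁸)² = 2.790×10¹⁷ J
E = γmc² = 1.307 × 2.790×10¹⁷ = 3.647×10¹⁷ J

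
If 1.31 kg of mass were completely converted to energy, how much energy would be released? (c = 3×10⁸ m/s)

Using E = mc²:
c² = (3×10⁸)² = 9×10¹⁶ m²/s²
E = 1.31 × 9×10¹⁶ = 1.179×10¹⁷ J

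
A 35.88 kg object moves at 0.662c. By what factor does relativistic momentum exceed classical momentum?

p_rel = γmv, p_class = mv
Ratio = γ = 1/√(1 - 0.662²) = 1.334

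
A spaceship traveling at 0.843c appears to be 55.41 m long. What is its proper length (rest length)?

Contracted length L = 55.41 m
γ = 1/√(1 - 0.843²) = 1.859
L₀ = γL = 1.859 × 55.41 = 103.0 m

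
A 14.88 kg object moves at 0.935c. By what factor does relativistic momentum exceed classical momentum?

p_rel = γmv, p_class = mv
Ratio = γ = 1/√(1 - 0.935²) = 2.820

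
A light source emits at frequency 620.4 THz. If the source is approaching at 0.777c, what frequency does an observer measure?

β = v/c = 0.777
(1+β)/(1-β) = 1.777/0.223 = 7.969
Doppler factor = √(7.969) = 2.823
f_obs = 620.4 × 2.823 = 1751 THz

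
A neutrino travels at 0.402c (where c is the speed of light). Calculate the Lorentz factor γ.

v/c = 0.402, so (v/c)² = 0.161604
1 - (v/c)² = 0.838396
γ = 1/√(0.838396) = 1.092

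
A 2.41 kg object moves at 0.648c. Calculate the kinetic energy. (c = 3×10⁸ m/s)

γ = 1/√(1 - 0.648²) = 1.31296
γ - 1 = 0.31296
KE = (γ-1)mc² = 0.31296 × 2.41 × (3×10⁸)² = 6.788×10¹⁶ J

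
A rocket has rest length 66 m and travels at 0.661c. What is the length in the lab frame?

Proper length L₀ = 66 m
γ = 1/√(1 - 0.661²) = 1.3326
L = L₀/γ = 66/1.3326 = 49.53 m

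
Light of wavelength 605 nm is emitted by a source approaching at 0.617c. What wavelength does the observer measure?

β = 0.617
Wavelength Doppler factor = √(0.383/1.617) = √(0.23686) = 0.48668
λ_obs = 605 × 0.48668 = 294.4 nm (blueshift)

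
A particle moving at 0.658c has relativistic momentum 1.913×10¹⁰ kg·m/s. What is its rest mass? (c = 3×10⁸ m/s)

γ = 1/√(1 - 0.658²) = 1.328
v = 0.658 × 3×10⁸ = 1.974×10⁸ m/s
m = p/(γv) = 1.913×10¹⁰/(1.328 × 1.974×10⁸) = 72.97 kg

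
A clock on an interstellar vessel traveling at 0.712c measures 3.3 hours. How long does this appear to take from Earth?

Proper time Δt₀ = 3.3 hours
γ = 1/√(1 - 0.712²) = 1.4241
Δt = γΔt₀ = 1.4241 × 3.3 = 4.700 hours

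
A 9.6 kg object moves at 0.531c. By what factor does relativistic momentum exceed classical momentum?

p_rel = γmv, p_class = mv
Ratio = γ = 1/√(1 - 0.531²) = 1.180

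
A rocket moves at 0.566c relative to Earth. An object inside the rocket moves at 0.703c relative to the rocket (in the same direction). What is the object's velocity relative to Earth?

u = (u' + v)/(1 + u'v/c²)
Numerator: 0.703 + 0.566 = 1.269
Denominator: 1 + 0.397898 = 1.397898
u = 1.269/1.397898 = 0.9078c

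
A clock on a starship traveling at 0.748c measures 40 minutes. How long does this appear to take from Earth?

Proper time Δt₀ = 40 minutes
γ = 1/√(1 - 0.748²) = 1.5067
Δt = γΔt₀ = 1.5067 × 40 = 60.27 minutes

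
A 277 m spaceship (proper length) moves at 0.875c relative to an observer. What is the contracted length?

Proper length L₀ = 277 m
γ = 1/√(1 - 0.875²) = 2.066
L = L₀/γ = 277/2.066 = 134.1 m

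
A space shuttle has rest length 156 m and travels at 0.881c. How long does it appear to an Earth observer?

Proper length L₀ = 156 m
γ = 1/√(1 - 0.881²) = 2.1136
L = L₀/γ = 156/2.1136 = 73.81 m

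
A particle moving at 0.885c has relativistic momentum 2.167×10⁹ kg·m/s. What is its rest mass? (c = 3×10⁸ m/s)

γ = 1/√(1 - 0.885²) = 2.148
v = 0.885 × 3×10⁸ = 2.655×10⁸ m/s
m = p/(γv) = 2.167×10⁹/(2.148 × 2.655×10⁸) = 3.800 kg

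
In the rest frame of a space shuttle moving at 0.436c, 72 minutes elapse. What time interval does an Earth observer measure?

Proper time Δt₀ = 72 minutes
γ = 1/√(1 - 0.436²) = 1.11118
Δt = γΔt₀ = 1.11118 × 72 = 80.00 minutes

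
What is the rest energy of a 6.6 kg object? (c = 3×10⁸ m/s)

c² = (3×10⁸)² = 9.000×10¹⁶ m²/s²
E₀ = mc² = 6.6 × 9.000×10¹⁶ = 5.940×10¹⁷ J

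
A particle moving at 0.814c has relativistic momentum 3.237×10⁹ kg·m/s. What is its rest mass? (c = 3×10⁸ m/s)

γ = 1/√(1 - 0.814²) = 1.7216
v = 0.814 × 3×10⁸ = 2.442×10⁸ m/s
m = p/(γv) = 3.237×10⁹/(1.7216 × 2.442×10⁸) = 7.700 kg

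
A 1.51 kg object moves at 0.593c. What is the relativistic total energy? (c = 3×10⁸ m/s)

γ = 1/√(1 - 0.593²) = 1.242
mc² = 1.51 × (3×10⁸)² = 1.359×10¹⁷ J
E = γmc² = 1.242 × 1.359×10¹⁷ = 1.688×10¹⁷ J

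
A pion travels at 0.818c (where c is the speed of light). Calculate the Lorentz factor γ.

v/c = 0.818, so (v/c)² = 0.669124
1 - (v/c)² = 0.330876
γ = 1/√(0.330876) = 1.738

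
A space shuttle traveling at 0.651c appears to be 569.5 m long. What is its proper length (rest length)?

Contracted length L = 569.5 m
γ = 1/√(1 - 0.651²) = 1.3174
L₀ = γL = 1.3174 × 569.5 = 750.3 m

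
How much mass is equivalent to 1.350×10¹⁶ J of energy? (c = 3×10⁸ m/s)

From E = mc², we get m = E/c²
c² = (3×10⁸)² = 9×10¹⁶ m²/s²
m = 1.350×10¹⁶ / 9×10¹⁶ = 0.1500 kg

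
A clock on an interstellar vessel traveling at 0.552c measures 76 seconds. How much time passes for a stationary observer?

Proper time Δt₀ = 76 seconds
γ = 1/√(1 - 0.552²) = 1.19926
Δt = γΔt₀ = 1.19926 × 76 = 91.14 seconds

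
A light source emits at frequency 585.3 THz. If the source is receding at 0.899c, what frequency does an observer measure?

β = v/c = 0.899
(1-β)/(1+β) = 0.101/1.899 = 0.05319
Doppler factor = √(0.05319) = 0.2306
f_obs = 585.3 × 0.2306 = 135.0 THz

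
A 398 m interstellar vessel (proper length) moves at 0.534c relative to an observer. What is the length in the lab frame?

Proper length L₀ = 398 m
γ = 1/√(1 - 0.534²) = 1.1828
L = L₀/γ = 398/1.1828 = 336.5 m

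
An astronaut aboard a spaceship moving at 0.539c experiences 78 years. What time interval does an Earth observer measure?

Proper time Δt₀ = 78 years
γ = 1/√(1 - 0.539²) = 1.1872
Δt = γΔt₀ = 1.1872 × 78 = 92.60 years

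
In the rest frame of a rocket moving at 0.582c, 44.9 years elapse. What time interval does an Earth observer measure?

Proper time Δt₀ = 44.9 years
γ = 1/√(1 - 0.582²) = 1.2297
Δt = γΔt₀ = 1.2297 × 44.9 = 55.21 years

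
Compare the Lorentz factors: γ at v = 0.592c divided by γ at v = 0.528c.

γ₁ = 1/√(1 - 0.592²) = 1.2408
γ₂ = 1/√(1 - 0.528²) = 1.1775
γ₁/γ₂ = 1.2408/1.1775 = 1.054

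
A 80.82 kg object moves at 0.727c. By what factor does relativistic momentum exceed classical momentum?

p_rel = γmv, p_class = mv
Ratio = γ = 1/√(1 - 0.727²) = 1.456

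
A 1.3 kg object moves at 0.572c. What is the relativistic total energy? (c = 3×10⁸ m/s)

γ = 1/√(1 - 0.572²) = 1.219
mc² = 1.3 × (3×10⁸)² = 1.170×10¹⁷ J
E = γmc² = 1.219 × 1.170×10¹⁷ = 1.426×10¹⁷ J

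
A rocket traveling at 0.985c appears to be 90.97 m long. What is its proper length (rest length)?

Contracted length L = 90.97 m
γ = 1/√(1 - 0.985²) = 5.795
L₀ = γL = 5.795 × 90.97 = 527.2 m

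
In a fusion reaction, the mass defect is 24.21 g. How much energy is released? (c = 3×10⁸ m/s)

Convert mass defect: Δm = 24.21 g = 0.02421 kg
E = Δm·c² = 0.02421 × (3×10⁸)²
= 0.02421 × 9×10¹⁶ = 2.179×10¹⁵ J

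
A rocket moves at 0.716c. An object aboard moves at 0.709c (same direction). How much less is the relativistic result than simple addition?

Classical: u' + v = 0.709 + 0.716 = 1.425c
Relativistic: u = (0.709 + 0.716)/(1 + 0.507644) = 1.425/1.507644 = 0.9452c
Difference: 1.425 - 0.9452 = 0.4798c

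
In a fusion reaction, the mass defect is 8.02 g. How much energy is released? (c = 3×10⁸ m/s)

Convert mass defect: Δm = 8.02 g = 0.00802 kg
E = Δm·c² = 0.00802 × (3×10⁸)²
= 0.00802 × 9×10¹⁶ = 7.218×10¹⁴ J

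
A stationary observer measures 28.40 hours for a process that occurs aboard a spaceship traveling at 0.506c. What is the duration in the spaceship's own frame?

Dilated time Δt = 28.40 hours
γ = 1/√(1 - 0.506²) = 1.159
Δt₀ = Δt/γ = 28.40/1.159 = 24.50 hours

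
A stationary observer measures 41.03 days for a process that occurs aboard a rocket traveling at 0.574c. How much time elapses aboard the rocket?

Dilated time Δt = 41.03 days
γ = 1/√(1 - 0.574²) = 1.221
Δt₀ = Δt/γ = 41.03/1.221 = 33.60 days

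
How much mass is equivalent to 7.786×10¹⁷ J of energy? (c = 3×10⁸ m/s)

From E = mc², we get m = E/c²
c² = (3×10⁸)² = 9×10¹⁶ m²/s²
m = 7.786×10¹⁷ / 9×10¹⁶ = 8.651 kg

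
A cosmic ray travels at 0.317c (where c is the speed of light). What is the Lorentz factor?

v/c = 0.317, so (v/c)² = 0.100489
1 - (v/c)² = 0.899511
γ = 1/√(0.899511) = 1.054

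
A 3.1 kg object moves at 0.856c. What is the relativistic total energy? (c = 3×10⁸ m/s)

γ = 1/√(1 - 0.856²) = 1.9343
mc² = 3.1 × (3×10⁸)² = 2.790×10¹⁷ J
E = γmc² = 1.9343 × 2.790×10¹⁷ = 5.397×10¹⁷ J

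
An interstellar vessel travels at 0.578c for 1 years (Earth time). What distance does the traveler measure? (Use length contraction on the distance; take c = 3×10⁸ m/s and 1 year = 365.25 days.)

Earth distance: d = v × t = 0.578c × 1 yr = 5.47209×10¹⁵ m
γ = 1.22543
d' = d/γ = 5.47209×10¹⁵/1.22543 = 4.465×10¹⁵ m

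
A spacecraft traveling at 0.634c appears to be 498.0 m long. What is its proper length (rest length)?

Contracted length L = 498.0 m
γ = 1/√(1 - 0.634²) = 1.2931
L₀ = γL = 1.2931 × 498.0 = 644.0 m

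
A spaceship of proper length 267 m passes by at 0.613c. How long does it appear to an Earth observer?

Proper length L₀ = 267 m
γ = 1/√(1 - 0.613²) = 1.2657
L = L₀/γ = 267/1.2657 = 211.0 m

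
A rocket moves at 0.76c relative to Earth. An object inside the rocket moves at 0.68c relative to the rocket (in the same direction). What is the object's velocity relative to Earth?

u = (u' + v)/(1 + u'v/c²)
Numerator: 0.68 + 0.76 = 1.44
Denominator: 1 + 0.5168 = 1.5168
u = 1.44/1.5168 = 0.9494c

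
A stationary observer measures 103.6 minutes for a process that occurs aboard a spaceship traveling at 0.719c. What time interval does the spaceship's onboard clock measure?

Dilated time Δt = 103.6 minutes
γ = 1/√(1 - 0.719²) = 1.4388
Δt₀ = Δt/γ = 103.6/1.4388 = 72.00 minutes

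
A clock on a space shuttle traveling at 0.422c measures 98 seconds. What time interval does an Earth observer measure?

Proper time Δt₀ = 98 seconds
γ = 1/√(1 - 0.422²) = 1.103
Δt = γΔt₀ = 1.103 × 98 = 108.1 seconds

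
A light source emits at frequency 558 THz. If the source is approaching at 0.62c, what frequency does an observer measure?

β = v/c = 0.62
(1+β)/(1-β) = 1.62/0.38 = 4.263
Doppler factor = √(4.263) = 2.065
f_obs = 558 × 2.065 = 1152 THz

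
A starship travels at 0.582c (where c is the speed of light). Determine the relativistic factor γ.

v/c = 0.582, so (v/c)² = 0.338724
1 - (v/c)² = 0.661276
γ = 1/√(0.661276) = 1.230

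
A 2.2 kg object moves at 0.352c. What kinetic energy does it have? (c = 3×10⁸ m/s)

γ = 1/√(1 - 0.352²) = 1.06838
γ - 1 = 0.06838
KE = (γ-1)mc² = 0.06838 × 2.2 × (3×10⁸)² = 1.354×10¹⁶ J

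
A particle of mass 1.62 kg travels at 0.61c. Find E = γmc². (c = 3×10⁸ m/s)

γ = 1/√(1 - 0.61²) = 1.262
mc² = 1.62 × (3×10⁸)² = 1.458×10¹⁷ J
E = γmc² = 1.262 × 1.458×10¹⁷ = 1.840×10¹⁷ J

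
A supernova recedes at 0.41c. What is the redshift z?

β = 0.41
(1+β)/(1-β) = 1.41/0.59 = 2.3898
√(2.3898) = 1.5459
z = 1.5459 - 1 = 0.5459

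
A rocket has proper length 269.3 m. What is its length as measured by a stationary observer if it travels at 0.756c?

Proper length L₀ = 269.3 m
γ = 1/√(1 - 0.756²) = 1.5277
L = L₀/γ = 269.3/1.5277 = 176.3 m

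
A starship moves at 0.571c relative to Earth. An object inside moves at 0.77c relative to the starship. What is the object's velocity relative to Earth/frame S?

u = (u' + v)/(1 + u'v/c²)
Numerator: 0.77 + 0.571 = 1.341
Denominator: 1 + 0.43967 = 1.43967
u = 1.341/1.43967 = 0.9315c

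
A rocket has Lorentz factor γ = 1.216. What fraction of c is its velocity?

From γ = 1/√(1 - v²/c²):
1/γ² = 1/1.216² = 0.67629
v²/c² = 1 - 0.67629 = 0.32371
v/c = √(0.32371) = 0.5690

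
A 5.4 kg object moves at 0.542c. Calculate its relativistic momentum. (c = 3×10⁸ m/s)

γ = 1/√(1 - 0.542²) = 1.190
v = 0.542 × 3×10⁸ = 1.626×10⁸ m/s
p = γmv = 1.190 × 5.4 × 1.626×10⁸ = 1.045×10⁹ kg·m/s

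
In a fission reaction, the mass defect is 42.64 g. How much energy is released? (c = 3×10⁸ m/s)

Convert mass defect: Δm = 42.64 g = 0.04264 kg
E = Δm·c² = 0.04264 × (3×10⁸)²
= 0.04264 × 9×10¹⁶ = 3.838×10¹⁵ J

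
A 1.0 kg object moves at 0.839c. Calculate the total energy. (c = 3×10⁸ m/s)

γ = 1/√(1 - 0.839²) = 1.838
mc² = 1.0 × (3×10⁸)² = 9.000×10¹⁶ J
E = γmc² = 1.838 × 9.000×10¹⁶ = 1.654×10¹⁷ J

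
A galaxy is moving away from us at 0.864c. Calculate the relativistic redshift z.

β = 0.864
(1+β)/(1-β) = 1.864/0.136 = 13.706
√(13.706) = 3.702
z = 3.702 - 1 = 2.702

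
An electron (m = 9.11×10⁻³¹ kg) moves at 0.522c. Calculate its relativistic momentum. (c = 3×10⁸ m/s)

γ = 1/√(1 - 0.522²) = 1.1724
v = 0.522 × 3×10⁸ = 1.566×10⁸ m/s
p = γmv = 1.1724 × 9.11×10⁻³¹ × 1.566×10⁸ = 1.673×10⁻²² kg·m/s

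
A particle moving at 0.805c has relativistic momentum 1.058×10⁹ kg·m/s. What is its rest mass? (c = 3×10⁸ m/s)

γ = 1/√(1 - 0.805²) = 1.6856
v = 0.805 × 3×10⁸ = 2.415×10⁸ m/s
m = p/(γv) = 1.058×10⁹/(1.6856 × 2.415×10⁸) = 2.599 kg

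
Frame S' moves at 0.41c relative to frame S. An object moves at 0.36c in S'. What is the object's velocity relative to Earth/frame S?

u = (u' + v)/(1 + u'v/c²)
Numerator: 0.36 + 0.41 = 0.77
Denominator: 1 + 0.1476 = 1.1476
u = 0.77/1.1476 = 0.6710c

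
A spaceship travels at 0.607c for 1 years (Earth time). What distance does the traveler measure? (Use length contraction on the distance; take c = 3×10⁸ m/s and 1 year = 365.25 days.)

Earth distance: d = v × t = 0.607c × 1 yr = 5.7466×10¹⁵ m
γ = 1.2583
d' = d/γ = 5.7466×10¹⁵/1.2583 = 4.567×10¹⁵ m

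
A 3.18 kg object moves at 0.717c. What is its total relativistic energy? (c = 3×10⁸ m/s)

γ = 1/√(1 - 0.717²) = 1.4346
mc² = 3.18 × (3×10⁸)² = 2.862×10¹⁷ J
E = γmc² = 1.4346 × 2.862×10¹⁷ = 4.106×10¹⁷ J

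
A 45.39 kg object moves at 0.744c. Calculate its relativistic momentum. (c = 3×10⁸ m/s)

γ = 1/√(1 - 0.744²) = 1.4966
v = 0.744 × 3×10⁸ = 2.232×10⁸ m/s
p = γmv = 1.4966 × 45.39 × 2.232×10⁸ = 1.516×10¹⁰ kg·m/s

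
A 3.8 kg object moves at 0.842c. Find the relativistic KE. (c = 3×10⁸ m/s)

γ = 1/√(1 - 0.842²) = 1.8536
γ - 1 = 0.8536
KE = (γ-1)mc² = 0.8536 × 3.8 × (3×10⁸)² = 2.919×10¹⁷ J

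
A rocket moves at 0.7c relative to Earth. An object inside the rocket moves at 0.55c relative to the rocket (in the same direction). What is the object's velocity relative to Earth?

u = (u' + v)/(1 + u'v/c²)
Numerator: 0.55 + 0.7 = 1.25
Denominator: 1 + 0.385 = 1.385
u = 1.25/1.385 = 0.9025c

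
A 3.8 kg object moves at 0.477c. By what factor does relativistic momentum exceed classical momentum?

p_rel = γmv, p_class = mv
Ratio = γ = 1/√(1 - 0.477²) = 1.138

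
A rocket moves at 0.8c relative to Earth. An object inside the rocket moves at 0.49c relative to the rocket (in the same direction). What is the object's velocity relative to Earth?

u = (u' + v)/(1 + u'v/c²)
Numerator: 0.49 + 0.8 = 1.29
Denominator: 1 + 0.392 = 1.392
u = 1.29/1.392 = 0.9267c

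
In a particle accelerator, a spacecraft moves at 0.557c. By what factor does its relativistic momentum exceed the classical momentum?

p_rel = γmv, p_class = mv
Ratio = γ = 1/√(1 - 0.557²)
= 1/√(0.689751) = 1.204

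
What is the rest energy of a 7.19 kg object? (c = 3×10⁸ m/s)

c² = (3×10⁸)² = 9.000×10¹⁶ m²/s²
E₀ = mc² = 7.19 × 9.000×10¹⁶ = 6.471×10¹⁷ J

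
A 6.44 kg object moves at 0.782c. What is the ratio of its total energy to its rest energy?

E = γmc², E₀ = mc²
E/E₀ = γ = 1/√(1 - 0.782²) = 1.604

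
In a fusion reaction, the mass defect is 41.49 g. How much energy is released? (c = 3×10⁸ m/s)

Convert mass defect: Δm = 41.49 g = 0.04149 kg
E = Δm·c² = 0.04149 × (3×10⁸)²
= 0.04149 × 9×10¹⁶ = 3.734×10¹⁵ J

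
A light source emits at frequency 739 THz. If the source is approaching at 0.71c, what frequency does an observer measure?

β = v/c = 0.71
(1+β)/(1-β) = 1.71/0.29 = 5.8966
Doppler factor = √(5.8966) = 2.4283
f_obs = 739 × 2.4283 = 1795 THz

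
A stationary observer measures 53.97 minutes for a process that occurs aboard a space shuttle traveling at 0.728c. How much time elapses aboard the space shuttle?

Dilated time Δt = 53.97 minutes
γ = 1/√(1 - 0.728²) = 1.4586
Δt₀ = Δt/γ = 53.97/1.4586 = 37.00 minutes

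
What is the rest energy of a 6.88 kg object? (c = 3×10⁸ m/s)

c² = (3×10⁸)² = 9.000×10¹⁶ m²/s²
E₀ = mc² = 6.88 × 9.000×10¹⁶ = 6.192×10¹⁷ J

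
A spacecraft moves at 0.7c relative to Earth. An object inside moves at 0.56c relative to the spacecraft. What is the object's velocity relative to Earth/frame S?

u = (u' + v)/(1 + u'v/c²)
Numerator: 0.56 + 0.7 = 1.26
Denominator: 1 + 0.392 = 1.392
u = 1.26/1.392 = 0.9052c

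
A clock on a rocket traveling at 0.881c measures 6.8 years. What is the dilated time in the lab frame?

Proper time Δt₀ = 6.8 years
γ = 1/√(1 - 0.881²) = 2.1136
Δt = γΔt₀ = 2.1136 × 6.8 = 14.37 years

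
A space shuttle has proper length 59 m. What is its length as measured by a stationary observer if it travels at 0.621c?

Proper length L₀ = 59 m
γ = 1/√(1 - 0.621²) = 1.276
L = L₀/γ = 59/1.276 = 46.24 m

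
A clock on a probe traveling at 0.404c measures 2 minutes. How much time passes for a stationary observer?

Proper time Δt₀ = 2 minutes
γ = 1/√(1 - 0.404²) = 1.093
Δt = γΔt₀ = 1.093 × 2 = 2.186 minutes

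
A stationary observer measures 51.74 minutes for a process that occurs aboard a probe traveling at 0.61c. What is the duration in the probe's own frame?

Dilated time Δt = 51.74 minutes
γ = 1/√(1 - 0.61²) = 1.262
Δt₀ = Δt/γ = 51.74/1.262 = 41.00 minutes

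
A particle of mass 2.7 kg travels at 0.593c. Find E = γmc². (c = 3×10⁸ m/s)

γ = 1/√(1 - 0.593²) = 1.242
mc² = 2.7 × (3×10⁸)² = 2.430×10¹⁷ J
E = γmc² = 1.242 × 2.430×10¹⁷ = 3.018×10¹⁷ J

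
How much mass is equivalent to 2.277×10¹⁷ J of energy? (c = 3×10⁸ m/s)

From E = mc², we get m = E/c²
c² = (3×10⁸)² = 9×10¹⁶ m²/s²
m = 2.277×10¹⁷ / 9×10¹⁶ = 2.530 kg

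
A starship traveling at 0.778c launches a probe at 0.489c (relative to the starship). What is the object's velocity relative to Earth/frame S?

u = (u' + v)/(1 + u'v/c²)
Numerator: 0.489 + 0.778 = 1.267
Denominator: 1 + 0.380442 = 1.380442
u = 1.267/1.380442 = 0.9178c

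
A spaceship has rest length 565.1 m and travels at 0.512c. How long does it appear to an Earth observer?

Proper length L₀ = 565.1 m
γ = 1/√(1 - 0.512²) = 1.1642
L = L₀/γ = 565.1/1.1642 = 485.4 m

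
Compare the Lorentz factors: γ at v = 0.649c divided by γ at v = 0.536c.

γ₁ = 1/√(1 - 0.649²) = 1.3144
γ₂ = 1/√(1 - 0.536²) = 1.1845
γ₁/γ₂ = 1.3144/1.1845 = 1.110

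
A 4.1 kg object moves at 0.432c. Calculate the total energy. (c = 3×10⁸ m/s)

γ = 1/√(1 - 0.432²) = 1.1088
mc² = 4.1 × (3×10⁸)² = 3.690×10¹⁷ J
E = γmc² = 1.1088 × 3.690×10¹⁷ = 4.091×10¹⁷ J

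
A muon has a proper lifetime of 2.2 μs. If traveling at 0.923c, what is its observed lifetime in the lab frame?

Proper lifetime τ₀ = 2.2 μs
γ = 1/√(1 - 0.923²) = 2.5988
τ = γτ₀ = 2.5988 × 2.2 μs = 5.717 μs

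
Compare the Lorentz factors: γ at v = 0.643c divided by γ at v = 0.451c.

γ₁ = 1/√(1 - 0.643²) = 1.3057
γ₂ = 1/√(1 - 0.451²) = 1.1204
γ₁/γ₂ = 1.3057/1.1204 = 1.165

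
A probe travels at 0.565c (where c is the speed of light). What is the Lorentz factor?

v/c = 0.565, so (v/c)² = 0.319225
1 - (v/c)² = 0.680775
γ = 1/√(0.680775) = 1.212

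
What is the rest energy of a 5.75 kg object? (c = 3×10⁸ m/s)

c² = (3×10⁸)² = 9.000×10¹⁶ m²/s²
E₀ = mc² = 5.75 × 9.000×10¹⁶ = 5.175×10¹⁷ J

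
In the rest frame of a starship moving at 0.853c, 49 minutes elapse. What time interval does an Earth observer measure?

Proper time Δt₀ = 49 minutes
γ = 1/√(1 - 0.853²) = 1.91604
Δt = γΔt₀ = 1.91604 × 49 = 93.89 minutes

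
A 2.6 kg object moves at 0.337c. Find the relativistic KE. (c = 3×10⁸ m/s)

γ = 1/√(1 - 0.337²) = 1.06213
γ - 1 = 0.06213
KE = (γ-1)mc² = 0.06213 × 2.6 × (3×10⁸)² = 1.454×10¹⁶ J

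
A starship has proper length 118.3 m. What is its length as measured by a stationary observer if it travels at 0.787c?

Proper length L₀ = 118.3 m
γ = 1/√(1 - 0.787²) = 1.62087
L = L₀/γ = 118.3/1.62087 = 72.99 m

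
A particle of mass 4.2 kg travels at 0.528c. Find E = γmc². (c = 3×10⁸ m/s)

γ = 1/√(1 - 0.528²) = 1.1775
mc² = 4.2 × (3×10⁸)² = 3.780×10¹⁷ J
E = γmc² = 1.1775 × 3.780×10¹⁷ = 4.451×10¹⁷ J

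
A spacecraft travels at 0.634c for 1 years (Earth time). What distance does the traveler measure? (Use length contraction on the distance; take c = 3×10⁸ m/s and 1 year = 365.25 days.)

Earth distance: d = v × t = 0.634c × 1 yr = 6.002×10¹⁵ m
γ = 1.293
d' = d/γ = 6.002×10¹⁵/1.293 = 4.642×10¹⁵ m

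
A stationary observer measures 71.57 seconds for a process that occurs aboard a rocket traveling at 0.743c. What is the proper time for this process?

Dilated time Δt = 71.57 seconds
γ = 1/√(1 - 0.743²) = 1.494
Δt₀ = Δt/γ = 71.57/1.494 = 47.90 seconds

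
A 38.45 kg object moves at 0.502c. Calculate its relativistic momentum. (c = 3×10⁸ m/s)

γ = 1/√(1 - 0.502²) = 1.1562
v = 0.502 × 3×10⁸ = 1.506×10⁸ m/s
p = γmv = 1.1562 × 38.45 × 1.506×10⁸ = 6.695×10⁹ kg·m/s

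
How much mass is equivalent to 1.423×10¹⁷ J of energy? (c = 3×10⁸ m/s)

From E = mc², we get m = E/c²
c² = (3×10⁸)² = 9×10¹⁶ m²/s²
m = 1.423×10¹⁷ / 9×10¹⁶ = 1.581 kg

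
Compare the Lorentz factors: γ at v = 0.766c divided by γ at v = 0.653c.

γ₁ = 1/√(1 - 0.766²) = 1.5556
γ₂ = 1/√(1 - 0.653²) = 1.3204
γ₁/γ₂ = 1.5556/1.3204 = 1.178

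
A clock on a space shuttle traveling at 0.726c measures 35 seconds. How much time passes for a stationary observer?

Proper time Δt₀ = 35 seconds
γ = 1/√(1 - 0.726²) = 1.454
Δt = γΔt₀ = 1.454 × 35 = 50.89 seconds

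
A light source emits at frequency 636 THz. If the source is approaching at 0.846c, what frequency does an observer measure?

β = v/c = 0.846
(1+β)/(1-β) = 1.846/0.154 = 11.987
Doppler factor = √(11.987) = 3.462
f_obs = 636 × 3.462 = 2202 THz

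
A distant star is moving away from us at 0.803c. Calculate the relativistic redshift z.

β = 0.803
(1+β)/(1-β) = 1.803/0.197 = 9.152
√(9.152) = 3.025
z = 3.025 - 1 = 2.025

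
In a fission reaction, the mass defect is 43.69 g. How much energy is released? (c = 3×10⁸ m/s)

Convert mass defect: Δm = 43.69 g = 0.04369 kg
E = Δm·c² = 0.04369 × (3×10⁸)²
= 0.04369 × 9×10¹⁶ = 3.932×10¹⁵ J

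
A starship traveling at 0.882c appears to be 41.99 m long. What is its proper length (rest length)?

Contracted length L = 41.99 m
γ = 1/√(1 - 0.882²) = 2.122
L₀ = γL = 2.122 × 41.99 = 89.10 m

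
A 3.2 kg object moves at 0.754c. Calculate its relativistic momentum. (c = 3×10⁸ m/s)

γ = 1/√(1 - 0.754²) = 1.522
v = 0.754 × 3×10⁸ = 2.262×10⁸ m/s
p = γmv = 1.522 × 3.2 × 2.262×10⁸ = 1.102×10⁹ kg·m/s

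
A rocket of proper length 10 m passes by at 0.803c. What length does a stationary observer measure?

Proper length L₀ = 10 m
γ = 1/√(1 - 0.803²) = 1.6779
L = L₀/γ = 10/1.6779 = 5.960 m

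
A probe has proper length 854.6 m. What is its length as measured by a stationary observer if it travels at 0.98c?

Proper length L₀ = 854.6 m
γ = 1/√(1 - 0.98²) = 5.025
L = L₀/γ = 854.6/5.025 = 170.1 m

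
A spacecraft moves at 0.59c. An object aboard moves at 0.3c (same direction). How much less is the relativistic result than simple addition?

Classical: u' + v = 0.3 + 0.59 = 0.89c
Relativistic: u = (0.3 + 0.59)/(1 + 0.177) = 0.89/1.177 = 0.7562c
Difference: 0.89 - 0.7562 = 0.1338c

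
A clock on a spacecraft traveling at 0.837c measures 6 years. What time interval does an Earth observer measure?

Proper time Δt₀ = 6 years
γ = 1/√(1 - 0.837²) = 1.827
Δt = γΔt₀ = 1.827 × 6 = 10.96 years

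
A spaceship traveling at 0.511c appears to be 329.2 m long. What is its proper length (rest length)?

Contracted length L = 329.2 m
γ = 1/√(1 - 0.511²) = 1.1634
L₀ = γL = 1.1634 × 329.2 = 383.0 m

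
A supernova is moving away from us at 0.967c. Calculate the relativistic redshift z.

β = 0.967
(1+β)/(1-β) = 1.967/0.033 = 59.606
√(59.606) = 7.720
z = 7.720 - 1 = 6.720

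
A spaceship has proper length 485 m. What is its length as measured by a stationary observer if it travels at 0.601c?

Proper length L₀ = 485 m
γ = 1/√(1 - 0.601²) = 1.2512
L = L₀/γ = 485/1.2512 = 387.6 m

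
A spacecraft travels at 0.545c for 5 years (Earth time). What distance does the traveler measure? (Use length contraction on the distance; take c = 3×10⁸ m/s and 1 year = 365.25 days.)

Earth distance: d = v × t = 0.545c × 5 yr = 2.580×10¹⁶ m
γ = 1.193
d' = d/γ = 2.580×10¹⁶/1.193 = 2.163×10¹⁶ m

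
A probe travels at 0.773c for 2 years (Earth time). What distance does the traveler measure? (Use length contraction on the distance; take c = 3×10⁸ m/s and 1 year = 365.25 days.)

Earth distance: d = v × t = 0.773c × 2 yr = 1.4636×10¹⁶ m
γ = 1.5763
d' = d/γ = 1.4636×10¹⁶/1.5763 = 9.285×10¹⁵ m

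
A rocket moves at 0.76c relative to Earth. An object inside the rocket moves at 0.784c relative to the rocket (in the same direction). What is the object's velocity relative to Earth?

u = (u' + v)/(1 + u'v/c²)
Numerator: 0.784 + 0.76 = 1.544
Denominator: 1 + 0.59584 = 1.59584
u = 1.544/1.59584 = 0.9675c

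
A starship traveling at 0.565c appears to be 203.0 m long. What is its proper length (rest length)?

Contracted length L = 203.0 m
γ = 1/√(1 - 0.565²) = 1.212
L₀ = γL = 1.212 × 203.0 = 246.0 m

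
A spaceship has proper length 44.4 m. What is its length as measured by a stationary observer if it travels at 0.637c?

Proper length L₀ = 44.4 m
γ = 1/√(1 - 0.637²) = 1.297
L = L₀/γ = 44.4/1.297 = 34.23 m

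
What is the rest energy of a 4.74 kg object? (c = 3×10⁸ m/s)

c² = (3×10⁸)² = 9.000×10¹⁶ m²/s²
E₀ = mc² = 4.74 × 9.000×10¹⁶ = 4.266×10¹⁷ J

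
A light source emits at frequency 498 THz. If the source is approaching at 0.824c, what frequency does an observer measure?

β = v/c = 0.824
(1+β)/(1-β) = 1.824/0.176 = 10.36
Doppler factor = √(10.36) = 3.219
f_obs = 498 × 3.219 = 1603 THz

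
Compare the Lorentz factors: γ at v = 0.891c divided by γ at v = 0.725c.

γ₁ = 1/√(1 - 0.891²) = 2.203
γ₂ = 1/√(1 - 0.725²) = 1.452
γ₁/γ₂ = 2.203/1.452 = 1.517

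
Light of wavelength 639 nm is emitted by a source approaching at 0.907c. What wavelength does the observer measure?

β = 0.907
Wavelength Doppler factor = √(0.093/1.907) = √(0.04877) = 0.2208
λ_obs = 639 × 0.2208 = 141.1 nm (blueshift)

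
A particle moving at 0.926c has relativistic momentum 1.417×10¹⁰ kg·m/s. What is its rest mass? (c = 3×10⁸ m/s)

γ = 1/√(1 - 0.926²) = 2.649
v = 0.926 × 3×10⁸ = 2.778×10⁸ m/s
m = p/(γv) = 1.417×10¹⁰/(2.649 × 2.778×10⁸) = 19.26 kg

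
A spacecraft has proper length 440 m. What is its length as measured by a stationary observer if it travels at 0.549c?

Proper length L₀ = 440 m
γ = 1/√(1 - 0.549²) = 1.1964
L = L₀/γ = 440/1.1964 = 367.8 m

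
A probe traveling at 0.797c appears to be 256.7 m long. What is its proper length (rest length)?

Contracted length L = 256.7 m
γ = 1/√(1 - 0.797²) = 1.6557
L₀ = γL = 1.6557 × 256.7 = 425.0 m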